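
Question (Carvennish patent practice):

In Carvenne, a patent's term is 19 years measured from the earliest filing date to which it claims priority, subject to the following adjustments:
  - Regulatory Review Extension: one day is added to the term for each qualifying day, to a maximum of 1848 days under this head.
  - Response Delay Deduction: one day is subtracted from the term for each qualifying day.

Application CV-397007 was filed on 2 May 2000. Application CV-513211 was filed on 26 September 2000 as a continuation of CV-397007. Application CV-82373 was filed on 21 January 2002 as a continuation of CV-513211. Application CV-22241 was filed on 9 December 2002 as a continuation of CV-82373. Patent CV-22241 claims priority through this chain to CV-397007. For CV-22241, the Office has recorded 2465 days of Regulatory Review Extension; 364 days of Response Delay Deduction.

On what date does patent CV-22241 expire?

May 25, 2023

Earliest priority filing: 2 May 2000.
Base term: 2 May 2000 + 19 years → 2 May 2019.
Regulatory Review Extension: 2465 days claimed exceeds the 1848-day cap, so +1848 days → 23 May 2024.
Response Delay Deduction: −364 days → 25 May 2023.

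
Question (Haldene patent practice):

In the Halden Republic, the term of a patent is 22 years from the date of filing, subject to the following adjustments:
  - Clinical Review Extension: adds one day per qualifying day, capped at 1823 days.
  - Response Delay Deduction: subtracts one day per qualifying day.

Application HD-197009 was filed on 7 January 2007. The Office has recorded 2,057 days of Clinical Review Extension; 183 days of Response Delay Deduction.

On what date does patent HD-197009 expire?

Base term: filing date + 22 years → 7 January 2029.
Clinical Review Extension: 2057 days claimed exceeds the 1823-day cap, so +1823 days → 4 January 2034.
Response Delay Deduction: −183 days → 5 July 2033.

2033-07-05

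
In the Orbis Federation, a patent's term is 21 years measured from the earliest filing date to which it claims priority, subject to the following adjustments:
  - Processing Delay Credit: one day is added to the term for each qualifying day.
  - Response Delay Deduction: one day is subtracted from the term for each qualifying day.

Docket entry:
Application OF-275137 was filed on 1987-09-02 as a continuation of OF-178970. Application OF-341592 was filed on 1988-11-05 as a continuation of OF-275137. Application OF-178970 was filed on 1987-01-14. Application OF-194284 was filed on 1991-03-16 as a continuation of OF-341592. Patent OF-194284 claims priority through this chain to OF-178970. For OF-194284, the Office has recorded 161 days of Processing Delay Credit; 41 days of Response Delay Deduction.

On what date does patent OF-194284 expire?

Earliest priority filing: 14 January 1987.
Base term: 14 January 1987 + 21 years → 14 January 2008.
Processing Delay Credit: +161 days → 23 June 2008.
Response Delay Deduction: −41 days → 13 May 2008.

May 13, 2008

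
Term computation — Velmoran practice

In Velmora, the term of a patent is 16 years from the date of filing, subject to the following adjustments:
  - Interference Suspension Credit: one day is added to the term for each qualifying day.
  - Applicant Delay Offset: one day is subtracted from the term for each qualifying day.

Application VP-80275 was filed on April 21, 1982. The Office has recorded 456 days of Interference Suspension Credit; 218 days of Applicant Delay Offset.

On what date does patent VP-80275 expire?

Base term: filing date + 16 years → 21 April 1998.
Interference Suspension Credit: +456 days → 21 July 1999.
Applicant Delay Offset: −218 days → 15 December 1998.

December 15, 1998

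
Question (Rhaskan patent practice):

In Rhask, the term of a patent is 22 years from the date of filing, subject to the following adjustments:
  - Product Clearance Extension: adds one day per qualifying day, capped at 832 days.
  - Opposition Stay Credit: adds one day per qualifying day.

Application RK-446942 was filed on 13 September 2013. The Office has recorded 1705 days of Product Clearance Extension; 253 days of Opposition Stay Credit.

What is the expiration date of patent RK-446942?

2038-09-02

Base term: filing date + 22 years → 13 September 2035.
Product Clearance Extension: 1705 days claimed exceeds the 832-day cap, so +832 days → 23 December 2037.
Opposition Stay Credit: +253 days → 2 September 2038.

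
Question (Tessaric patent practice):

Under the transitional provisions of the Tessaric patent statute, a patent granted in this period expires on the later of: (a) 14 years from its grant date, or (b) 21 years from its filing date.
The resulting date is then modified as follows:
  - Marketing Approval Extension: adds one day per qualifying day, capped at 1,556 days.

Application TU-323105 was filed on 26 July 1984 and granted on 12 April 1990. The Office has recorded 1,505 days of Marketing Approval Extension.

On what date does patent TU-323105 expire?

(a) grant + 14 years → 12 April 2004.
(b) filing + 21 years → 26 July 2005.
Later of the two: 26 July 2005.
Marketing Approval Extension: 1505 days (within the 1556-day cap) → +1505 days → 8 September 2009.

September 8, 2009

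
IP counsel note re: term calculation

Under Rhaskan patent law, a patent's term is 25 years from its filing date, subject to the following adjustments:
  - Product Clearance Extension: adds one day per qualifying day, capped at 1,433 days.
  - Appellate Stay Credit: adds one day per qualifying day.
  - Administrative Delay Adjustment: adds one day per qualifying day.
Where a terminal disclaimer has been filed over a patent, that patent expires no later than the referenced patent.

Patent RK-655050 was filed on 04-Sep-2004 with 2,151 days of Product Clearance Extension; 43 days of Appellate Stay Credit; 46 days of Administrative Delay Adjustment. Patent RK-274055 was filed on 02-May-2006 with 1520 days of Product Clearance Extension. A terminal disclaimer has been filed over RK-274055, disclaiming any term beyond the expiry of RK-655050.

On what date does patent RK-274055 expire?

Natural term of RK-274055:
  Base: filing + 25 years → 2 May 2031.
  Product Clearance Extension: 1520 days claimed exceeds the 1433-day cap, so +1433 days → 4 April 2035.
Expiry of referenced patent RK-655050:
  Base: filing + 25 years → 4 September 2029.
  Product Clearance Extension: 2151 days claimed exceeds the 1433-day cap, so +1433 days → 7 August 2033.
  Appellate Stay Credit: +43 days → 19 September 2033.
  Administrative Delay Adjustment: +46 days → 4 November 2033.
Terminal disclaimer: RK-274055 expires on the earlier of 4 April 2035 and 4 November 2033.

November 4, 2033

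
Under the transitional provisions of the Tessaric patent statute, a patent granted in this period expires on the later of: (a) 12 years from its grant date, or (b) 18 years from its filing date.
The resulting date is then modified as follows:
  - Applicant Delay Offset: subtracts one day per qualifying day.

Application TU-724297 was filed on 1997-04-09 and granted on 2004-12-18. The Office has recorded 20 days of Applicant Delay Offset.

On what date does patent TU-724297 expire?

November 28, 2016

(a) grant + 12 years → 18 December 2016.
(b) filing + 18 years → 9 April 2015.
Later of the two: 18 December 2016.
Applicant Delay Offset: −20 days → 28 November 2016.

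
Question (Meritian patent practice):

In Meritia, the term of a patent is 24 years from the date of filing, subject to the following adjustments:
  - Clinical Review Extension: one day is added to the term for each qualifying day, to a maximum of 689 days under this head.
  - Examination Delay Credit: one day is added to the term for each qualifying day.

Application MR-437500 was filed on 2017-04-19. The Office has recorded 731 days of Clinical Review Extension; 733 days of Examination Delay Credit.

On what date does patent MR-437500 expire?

2045-03-11

Base term: filing date + 24 years → 19 April 2041.
Clinical Review Extension: 731 days claimed exceeds the 689-day cap, so +689 days → 9 March 2043.
Examination Delay Credit: +733 days → 11 March 2045.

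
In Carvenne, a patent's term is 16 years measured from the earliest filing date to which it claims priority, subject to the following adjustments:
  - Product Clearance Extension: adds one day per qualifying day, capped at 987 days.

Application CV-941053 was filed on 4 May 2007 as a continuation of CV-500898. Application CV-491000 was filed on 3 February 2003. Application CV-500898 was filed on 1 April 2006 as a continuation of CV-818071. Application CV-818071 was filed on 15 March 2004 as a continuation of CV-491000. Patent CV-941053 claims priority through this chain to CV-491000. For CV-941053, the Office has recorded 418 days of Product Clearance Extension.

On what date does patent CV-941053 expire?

2020-03-27

Earliest priority filing: 3 February 2003.
Base term: 3 February 2003 + 16 years → 3 February 2019.
Product Clearance Extension: 418 days (within the 987-day cap) → +418 days → 27 March 2020.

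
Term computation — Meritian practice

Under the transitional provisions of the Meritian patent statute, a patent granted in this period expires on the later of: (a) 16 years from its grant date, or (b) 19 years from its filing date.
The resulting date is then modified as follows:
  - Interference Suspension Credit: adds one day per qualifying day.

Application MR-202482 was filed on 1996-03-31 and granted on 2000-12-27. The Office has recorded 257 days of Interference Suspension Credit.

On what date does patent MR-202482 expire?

(a) grant + 16 years → 27 December 2016.
(b) filing + 19 years → 31 March 2015.
Later of the two: 27 December 2016.
Interference Suspension Credit: +257 days → 10 September 2017.

2017-09-10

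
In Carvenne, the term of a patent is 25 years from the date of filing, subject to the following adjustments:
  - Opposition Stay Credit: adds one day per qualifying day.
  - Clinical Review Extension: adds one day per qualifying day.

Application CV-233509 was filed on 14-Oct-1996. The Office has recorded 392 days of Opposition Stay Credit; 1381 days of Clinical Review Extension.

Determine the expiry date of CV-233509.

August 22, 2026

Base term: filing date + 25 years → 14 October 2021.
Opposition Stay Credit: +392 days → 10 November 2022.
Clinical Review Extension: +1381 days → 22 August 2026.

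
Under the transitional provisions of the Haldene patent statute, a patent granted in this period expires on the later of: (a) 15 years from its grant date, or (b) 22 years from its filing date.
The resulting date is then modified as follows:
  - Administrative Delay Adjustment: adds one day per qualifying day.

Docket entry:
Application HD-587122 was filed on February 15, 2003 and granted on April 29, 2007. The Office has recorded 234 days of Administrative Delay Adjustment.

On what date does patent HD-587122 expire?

(a) grant + 15 years → 29 April 2022.
(b) filing + 22 years → 15 February 2025.
Later of the two: 15 February 2025.
Administrative Delay Adjustment: +234 days → 7 October 2025.

October 7, 2025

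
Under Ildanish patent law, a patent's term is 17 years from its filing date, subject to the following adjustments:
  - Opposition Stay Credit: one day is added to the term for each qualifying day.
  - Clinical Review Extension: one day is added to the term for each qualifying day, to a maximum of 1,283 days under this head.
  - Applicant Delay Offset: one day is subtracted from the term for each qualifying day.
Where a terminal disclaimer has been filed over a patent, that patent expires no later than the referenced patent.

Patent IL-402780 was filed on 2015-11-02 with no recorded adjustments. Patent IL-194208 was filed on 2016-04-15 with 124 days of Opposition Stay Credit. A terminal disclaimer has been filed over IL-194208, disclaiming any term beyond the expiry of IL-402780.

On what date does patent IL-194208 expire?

Natural term of IL-194208:
  Base: filing + 17 years → 15 April 2033.
  Opposition Stay Credit: +124 days → 17 August 2033.
Expiry of referenced patent IL-402780:
  Base: filing + 17 years → 2 November 2032.
Terminal disclaimer: IL-194208 expires on the earlier of 17 August 2033 and 2 November 2032.

November 2, 2032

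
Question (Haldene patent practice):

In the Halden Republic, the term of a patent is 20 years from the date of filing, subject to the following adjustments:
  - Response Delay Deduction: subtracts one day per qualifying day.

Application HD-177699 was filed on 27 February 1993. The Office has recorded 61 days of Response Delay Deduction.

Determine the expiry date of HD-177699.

Base term: filing date + 20 years → 27 February 2013.
Response Delay Deduction: −61 days → 28 December 2012.

December 28, 2012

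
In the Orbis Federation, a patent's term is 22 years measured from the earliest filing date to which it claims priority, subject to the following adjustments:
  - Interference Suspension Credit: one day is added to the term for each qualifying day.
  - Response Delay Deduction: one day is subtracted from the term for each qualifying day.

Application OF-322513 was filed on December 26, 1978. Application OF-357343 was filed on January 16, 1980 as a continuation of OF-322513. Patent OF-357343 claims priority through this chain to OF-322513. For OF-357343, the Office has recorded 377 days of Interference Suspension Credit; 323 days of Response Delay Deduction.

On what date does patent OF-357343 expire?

2001-02-18

Earliest priority filing: 26 December 1978.
Base term: 26 December 1978 + 22 years → 26 December 2000.
Interference Suspension Credit: +377 days → 7 January 2002.
Response Delay Deduction: −323 days → 18 February 2001.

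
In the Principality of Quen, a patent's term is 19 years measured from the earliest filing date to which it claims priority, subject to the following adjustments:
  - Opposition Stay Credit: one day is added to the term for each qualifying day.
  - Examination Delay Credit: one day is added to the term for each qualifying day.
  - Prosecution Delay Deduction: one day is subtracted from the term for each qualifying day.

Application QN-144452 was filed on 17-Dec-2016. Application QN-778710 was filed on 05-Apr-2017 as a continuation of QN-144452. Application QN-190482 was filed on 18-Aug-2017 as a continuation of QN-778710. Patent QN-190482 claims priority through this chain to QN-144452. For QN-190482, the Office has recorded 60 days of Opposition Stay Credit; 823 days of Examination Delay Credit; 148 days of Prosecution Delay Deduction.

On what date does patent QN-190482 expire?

December 21, 2037

Earliest priority filing: 17 December 2016.
Base term: 17 December 2016 + 19 years → 17 December 2035.
Opposition Stay Credit: +60 days → 15 February 2036.
Examination Delay Credit: +823 days → 18 May 2038.
Prosecution Delay Deduction: −148 days → 21 December 2037.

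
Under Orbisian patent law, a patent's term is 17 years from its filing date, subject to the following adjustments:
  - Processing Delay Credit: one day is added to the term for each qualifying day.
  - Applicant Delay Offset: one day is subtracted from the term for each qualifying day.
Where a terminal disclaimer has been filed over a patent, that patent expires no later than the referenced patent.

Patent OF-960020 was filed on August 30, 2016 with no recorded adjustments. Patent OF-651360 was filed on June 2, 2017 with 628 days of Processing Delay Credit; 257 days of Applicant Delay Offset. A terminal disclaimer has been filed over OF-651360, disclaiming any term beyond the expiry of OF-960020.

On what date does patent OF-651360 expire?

Natural term of OF-651360:
  Base: filing + 17 years → 2 June 2034.
  Processing Delay Credit: +628 days → 20 February 2036.
  Applicant Delay Offset: −257 days → 8 June 2035.
Expiry of referenced patent OF-960020:
  Base: filing + 17 years → 30 August 2033.
Terminal disclaimer: OF-651360 expires on the earlier of 8 June 2035 and 30 August 2033.

2033-08-30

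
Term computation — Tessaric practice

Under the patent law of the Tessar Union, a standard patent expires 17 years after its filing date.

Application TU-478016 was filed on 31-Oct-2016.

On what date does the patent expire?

October 31, 2033

Filing date + 17 years → 31 October 2033.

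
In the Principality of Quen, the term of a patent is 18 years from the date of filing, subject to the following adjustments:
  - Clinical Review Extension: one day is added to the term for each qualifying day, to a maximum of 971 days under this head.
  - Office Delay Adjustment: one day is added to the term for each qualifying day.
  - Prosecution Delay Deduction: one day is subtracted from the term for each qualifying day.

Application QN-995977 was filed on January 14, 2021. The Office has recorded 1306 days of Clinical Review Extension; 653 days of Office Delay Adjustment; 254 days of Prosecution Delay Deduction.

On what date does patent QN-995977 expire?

2042-10-15

Base term: filing date + 18 years → 14 January 2039.
Clinical Review Extension: 1306 days claimed exceeds the 971-day cap, so +971 days → 11 September 2041.
Office Delay Adjustment: +653 days → 26 June 2043.
Prosecution Delay Deduction: −254 days → 15 October 2042.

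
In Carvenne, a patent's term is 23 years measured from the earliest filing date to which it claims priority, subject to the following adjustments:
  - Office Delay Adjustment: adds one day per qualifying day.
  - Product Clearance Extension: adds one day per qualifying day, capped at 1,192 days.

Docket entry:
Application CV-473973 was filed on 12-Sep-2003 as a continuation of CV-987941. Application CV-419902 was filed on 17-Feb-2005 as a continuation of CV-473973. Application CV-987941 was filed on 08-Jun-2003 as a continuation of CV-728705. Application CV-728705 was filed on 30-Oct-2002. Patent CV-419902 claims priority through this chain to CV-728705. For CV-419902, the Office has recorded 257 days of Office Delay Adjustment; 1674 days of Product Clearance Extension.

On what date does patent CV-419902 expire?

Earliest priority filing: 30 October 2002.
Base term: 30 October 2002 + 23 years → 30 October 2025.
Office Delay Adjustment: +257 days → 14 July 2026.
Product Clearance Extension: 1674 days claimed exceeds the 1192-day cap, so +1192 days → 18 October 2029.

2029-10-18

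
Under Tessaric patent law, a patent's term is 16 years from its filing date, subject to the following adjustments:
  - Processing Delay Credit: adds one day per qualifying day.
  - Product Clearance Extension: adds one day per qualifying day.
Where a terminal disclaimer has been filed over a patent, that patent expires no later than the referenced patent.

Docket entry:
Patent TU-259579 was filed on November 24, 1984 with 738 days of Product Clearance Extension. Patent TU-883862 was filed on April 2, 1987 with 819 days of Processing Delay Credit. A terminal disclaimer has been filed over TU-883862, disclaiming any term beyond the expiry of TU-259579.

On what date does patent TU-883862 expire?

2002-12-02

Natural term of TU-883862:
  Base: filing + 16 years → 2 April 2003.
  Processing Delay Credit: +819 days → 29 June 2005.
Expiry of referenced patent TU-259579:
  Base: filing + 16 years → 24 November 2000.
  Product Clearance Extension: +738 days → 2 December 2002.
Terminal disclaimer: TU-883862 expires on the earlier of 29 June 2005 and 2 December 2002.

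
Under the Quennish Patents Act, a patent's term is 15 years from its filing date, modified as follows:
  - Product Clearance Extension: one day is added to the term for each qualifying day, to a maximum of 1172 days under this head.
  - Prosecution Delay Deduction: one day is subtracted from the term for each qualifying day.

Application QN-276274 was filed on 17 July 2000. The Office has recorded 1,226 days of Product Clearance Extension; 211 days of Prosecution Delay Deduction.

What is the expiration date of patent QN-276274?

March 4, 2018

Base term: filing date + 15 years → 17 July 2015.
Product Clearance Extension: 1226 days claimed exceeds the 1172-day cap, so +1172 days → 1 October 2018.
Prosecution Delay Deduction: −211 days → 4 March 2018.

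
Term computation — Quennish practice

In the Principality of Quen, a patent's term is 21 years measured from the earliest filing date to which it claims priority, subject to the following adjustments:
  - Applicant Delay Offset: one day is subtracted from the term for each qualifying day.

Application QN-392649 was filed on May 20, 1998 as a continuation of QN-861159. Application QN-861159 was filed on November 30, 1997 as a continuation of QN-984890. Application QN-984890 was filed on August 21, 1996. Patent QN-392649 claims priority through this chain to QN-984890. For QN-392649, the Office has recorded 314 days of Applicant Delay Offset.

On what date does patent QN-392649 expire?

October 11, 2016

Earliest priority filing: 21 August 1996.
Base term: 21 August 1996 + 21 years → 21 August 2017.
Applicant Delay Offset: −314 days → 11 October 2016.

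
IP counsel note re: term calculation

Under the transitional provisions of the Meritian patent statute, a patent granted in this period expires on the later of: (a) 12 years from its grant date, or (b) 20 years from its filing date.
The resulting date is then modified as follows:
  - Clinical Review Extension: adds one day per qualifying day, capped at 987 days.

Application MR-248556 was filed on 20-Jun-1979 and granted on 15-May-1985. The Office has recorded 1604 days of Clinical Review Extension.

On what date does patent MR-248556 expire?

(a) grant + 12 years → 15 May 1997.
(b) filing + 20 years → 20 June 1999.
Later of the two: 20 June 1999.
Clinical Review Extension: 1604 days claimed exceeds the 987-day cap, so +987 days → 3 March 2002.

2002-03-03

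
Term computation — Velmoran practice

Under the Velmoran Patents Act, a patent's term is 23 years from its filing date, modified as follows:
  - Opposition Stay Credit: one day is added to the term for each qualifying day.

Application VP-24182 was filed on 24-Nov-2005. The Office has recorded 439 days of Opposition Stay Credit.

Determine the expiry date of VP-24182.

Base term: filing date + 23 years → 24 November 2028.
Opposition Stay Credit: +439 days → 6 February 2030.

2030-02-06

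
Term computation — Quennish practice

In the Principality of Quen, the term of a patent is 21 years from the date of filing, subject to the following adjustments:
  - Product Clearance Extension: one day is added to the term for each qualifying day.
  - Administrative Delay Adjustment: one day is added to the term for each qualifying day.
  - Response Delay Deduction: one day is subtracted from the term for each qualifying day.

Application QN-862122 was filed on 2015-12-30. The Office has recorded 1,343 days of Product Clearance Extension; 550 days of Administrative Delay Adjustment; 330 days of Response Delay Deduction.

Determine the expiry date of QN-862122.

Base term: filing date + 21 years → 30 December 2036.
Product Clearance Extension: +1343 days → 3 September 2040.
Administrative Delay Adjustment: +550 days → 7 March 2042.
Response Delay Deduction: −330 days → 11 April 2041.

2041-04-11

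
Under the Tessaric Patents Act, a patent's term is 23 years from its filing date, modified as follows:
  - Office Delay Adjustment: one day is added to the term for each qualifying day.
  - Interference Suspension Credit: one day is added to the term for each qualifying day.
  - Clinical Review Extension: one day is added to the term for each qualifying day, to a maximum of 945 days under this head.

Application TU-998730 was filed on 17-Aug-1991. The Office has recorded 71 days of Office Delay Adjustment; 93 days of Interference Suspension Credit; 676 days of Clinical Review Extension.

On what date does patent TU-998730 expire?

December 4, 2016

Base term: filing date + 23 years → 17 August 2014.
Office Delay Adjustment: +71 days → 27 October 2014.
Interference Suspension Credit: +93 days → 28 January 2015.
Clinical Review Extension: 676 days (within the 945-day cap) → +676 days → 4 December 2016.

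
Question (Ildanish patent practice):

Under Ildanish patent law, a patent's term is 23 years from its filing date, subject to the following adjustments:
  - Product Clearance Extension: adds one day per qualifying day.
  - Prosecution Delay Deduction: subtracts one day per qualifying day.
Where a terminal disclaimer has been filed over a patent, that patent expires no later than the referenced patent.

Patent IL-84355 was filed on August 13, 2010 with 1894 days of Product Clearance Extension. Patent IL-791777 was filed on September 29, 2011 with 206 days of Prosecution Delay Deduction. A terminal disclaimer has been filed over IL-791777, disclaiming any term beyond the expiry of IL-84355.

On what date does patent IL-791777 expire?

Natural term of IL-791777:
  Base: filing + 23 years → 29 September 2034.
  Prosecution Delay Deduction: −206 days → 7 March 2034.
Expiry of referenced patent IL-84355:
  Base: filing + 23 years → 13 August 2033.
  Product Clearance Extension: +1894 days → 20 October 2038.
Terminal disclaimer: IL-791777 expires on the earlier of 7 March 2034 and 20 October 2038.

March 7, 2034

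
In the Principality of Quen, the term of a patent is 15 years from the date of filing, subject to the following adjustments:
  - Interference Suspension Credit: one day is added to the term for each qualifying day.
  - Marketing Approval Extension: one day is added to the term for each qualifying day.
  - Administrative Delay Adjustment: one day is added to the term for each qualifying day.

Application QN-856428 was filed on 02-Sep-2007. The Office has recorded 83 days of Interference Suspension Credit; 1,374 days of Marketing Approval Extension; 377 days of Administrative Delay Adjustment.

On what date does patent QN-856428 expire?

September 10, 2027

Base term: filing date + 15 years → 2 September 2022.
Interference Suspension Credit: +83 days → 24 November 2022.
Marketing Approval Extension: +1374 days → 29 August 2026.
Administrative Delay Adjustment: +377 days → 10 September 2027.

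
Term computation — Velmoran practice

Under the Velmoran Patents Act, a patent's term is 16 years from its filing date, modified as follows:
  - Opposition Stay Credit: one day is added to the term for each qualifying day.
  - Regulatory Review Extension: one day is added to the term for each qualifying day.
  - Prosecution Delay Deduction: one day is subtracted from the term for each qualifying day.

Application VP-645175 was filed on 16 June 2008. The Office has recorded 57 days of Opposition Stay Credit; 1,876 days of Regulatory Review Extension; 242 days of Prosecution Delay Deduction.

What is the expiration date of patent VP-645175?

Base term: filing date + 16 years → 16 June 2024.
Opposition Stay Credit: +57 days → 12 August 2024.
Regulatory Review Extension: +1876 days → 1 October 2029.
Prosecution Delay Deduction: −242 days → 1 February 2029.

February 1, 2029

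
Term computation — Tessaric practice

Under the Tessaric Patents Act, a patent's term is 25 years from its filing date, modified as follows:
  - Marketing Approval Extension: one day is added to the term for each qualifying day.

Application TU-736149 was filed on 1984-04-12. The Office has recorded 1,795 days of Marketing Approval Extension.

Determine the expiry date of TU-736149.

2014-03-12

Base term: filing date + 25 years → 12 April 2009.
Marketing Approval Extension: +1795 days → 12 March 2014.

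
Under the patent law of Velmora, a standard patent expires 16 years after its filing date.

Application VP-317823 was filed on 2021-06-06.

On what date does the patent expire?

June 6, 2037

Filing date + 16 years → 6 June 2037.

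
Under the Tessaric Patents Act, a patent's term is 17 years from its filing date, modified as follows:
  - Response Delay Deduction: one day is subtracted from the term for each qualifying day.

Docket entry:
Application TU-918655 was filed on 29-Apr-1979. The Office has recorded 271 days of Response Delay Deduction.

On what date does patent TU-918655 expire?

1995-08-02

Base term: filing date + 17 years → 29 April 1996.
Response Delay Deduction: −271 days → 2 August 1995.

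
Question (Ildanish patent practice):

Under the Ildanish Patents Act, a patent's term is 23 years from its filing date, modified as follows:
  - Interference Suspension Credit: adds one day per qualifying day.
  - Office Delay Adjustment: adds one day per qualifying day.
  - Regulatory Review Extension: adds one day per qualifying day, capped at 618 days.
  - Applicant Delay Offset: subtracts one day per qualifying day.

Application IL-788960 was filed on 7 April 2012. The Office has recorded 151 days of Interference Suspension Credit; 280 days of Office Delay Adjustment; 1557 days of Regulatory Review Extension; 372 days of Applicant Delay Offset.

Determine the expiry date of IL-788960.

2037-02-12

Base term: filing date + 23 years → 7 April 2035.
Interference Suspension Credit: +151 days → 5 September 2035.
Office Delay Adjustment: +280 days → 11 June 2036.
Regulatory Review Extension: 1557 days claimed exceeds the 618-day cap, so +618 days → 19 February 2038.
Applicant Delay Offset: −372 days → 12 February 2037.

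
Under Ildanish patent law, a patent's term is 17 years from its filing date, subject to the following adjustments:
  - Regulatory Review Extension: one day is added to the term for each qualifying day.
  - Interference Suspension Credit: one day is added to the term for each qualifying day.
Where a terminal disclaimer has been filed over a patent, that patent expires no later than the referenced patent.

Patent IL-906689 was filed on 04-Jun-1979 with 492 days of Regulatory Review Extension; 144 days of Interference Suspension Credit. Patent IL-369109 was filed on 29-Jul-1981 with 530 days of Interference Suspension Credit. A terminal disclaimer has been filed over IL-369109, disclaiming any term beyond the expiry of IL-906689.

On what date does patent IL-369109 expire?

Natural term of IL-369109:
  Base: filing + 17 years → 29 July 1998.
  Interference Suspension Credit: +530 days → 10 January 2000.
Expiry of referenced patent IL-906689:
  Base: filing + 17 years → 4 June 1996.
  Regulatory Review Extension: +492 days → 9 October 1997.
  Interference Suspension Credit: +144 days → 2 March 1998.
Terminal disclaimer: IL-369109 expires on the earlier of 10 January 2000 and 2 March 1998.

1998-03-02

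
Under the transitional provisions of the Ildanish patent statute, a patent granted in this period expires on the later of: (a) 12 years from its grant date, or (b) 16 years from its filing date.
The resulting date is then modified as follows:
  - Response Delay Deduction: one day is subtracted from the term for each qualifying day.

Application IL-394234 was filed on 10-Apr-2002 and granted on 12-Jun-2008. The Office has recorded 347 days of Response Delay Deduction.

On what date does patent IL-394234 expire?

2019-07-01

(a) grant + 12 years → 12 June 2020.
(b) filing + 16 years → 10 April 2018.
Later of the two: 12 June 2020.
Response Delay Deduction: −347 days → 1 July 2019.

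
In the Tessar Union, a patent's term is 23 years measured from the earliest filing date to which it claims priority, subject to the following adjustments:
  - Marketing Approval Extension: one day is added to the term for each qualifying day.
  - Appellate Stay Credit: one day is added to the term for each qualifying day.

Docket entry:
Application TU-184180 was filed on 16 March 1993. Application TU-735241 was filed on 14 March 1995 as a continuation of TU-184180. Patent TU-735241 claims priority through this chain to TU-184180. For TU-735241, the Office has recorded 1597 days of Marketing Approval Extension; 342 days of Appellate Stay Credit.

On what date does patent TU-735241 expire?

Earliest priority filing: 16 March 1993.
Base term: 16 March 1993 + 23 years → 16 March 2016.
Marketing Approval Extension: +1597 days → 30 July 2020.
Appellate Stay Credit: +342 days → 7 July 2021.

July 7, 2021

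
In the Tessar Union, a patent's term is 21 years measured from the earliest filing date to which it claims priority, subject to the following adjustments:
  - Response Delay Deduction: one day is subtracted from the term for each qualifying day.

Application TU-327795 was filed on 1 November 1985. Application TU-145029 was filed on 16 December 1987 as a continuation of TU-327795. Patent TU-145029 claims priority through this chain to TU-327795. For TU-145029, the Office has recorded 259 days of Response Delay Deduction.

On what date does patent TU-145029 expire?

Earliest priority filing: 1 November 1985.
Base term: 1 November 1985 + 21 years → 1 November 2006.
Response Delay Deduction: −259 days → 15 February 2006.

February 15, 2006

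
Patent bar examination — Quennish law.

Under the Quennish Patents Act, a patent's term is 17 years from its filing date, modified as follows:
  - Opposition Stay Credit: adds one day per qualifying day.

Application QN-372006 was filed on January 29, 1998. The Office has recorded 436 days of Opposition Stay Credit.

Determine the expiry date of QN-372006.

April 9, 2016

Base term: filing date + 17 years → 29 January 2015.
Opposition Stay Credit: +436 days → 9 April 2016.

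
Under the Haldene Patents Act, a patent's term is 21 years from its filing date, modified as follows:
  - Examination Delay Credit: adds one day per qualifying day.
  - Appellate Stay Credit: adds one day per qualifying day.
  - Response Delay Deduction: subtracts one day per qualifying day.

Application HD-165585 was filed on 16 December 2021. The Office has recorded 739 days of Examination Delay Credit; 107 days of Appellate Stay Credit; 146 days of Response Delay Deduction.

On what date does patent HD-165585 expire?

Base term: filing date + 21 years → 16 December 2042.
Examination Delay Credit: +739 days → 24 December 2044.
Appellate Stay Credit: +107 days → 10 April 2045.
Response Delay Deduction: −146 days → 15 November 2044.

November 15, 2044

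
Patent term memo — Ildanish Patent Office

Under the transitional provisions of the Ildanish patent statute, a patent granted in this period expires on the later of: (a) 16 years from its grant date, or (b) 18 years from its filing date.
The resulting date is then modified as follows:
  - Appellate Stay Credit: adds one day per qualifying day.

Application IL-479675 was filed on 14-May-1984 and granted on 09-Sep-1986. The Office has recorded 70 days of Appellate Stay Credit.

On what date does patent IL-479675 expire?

November 18, 2002

(a) grant + 16 years → 9 September 2002.
(b) filing + 18 years → 14 May 2002.
Later of the two: 9 September 2002.
Appellate Stay Credit: +70 days → 18 November 2002.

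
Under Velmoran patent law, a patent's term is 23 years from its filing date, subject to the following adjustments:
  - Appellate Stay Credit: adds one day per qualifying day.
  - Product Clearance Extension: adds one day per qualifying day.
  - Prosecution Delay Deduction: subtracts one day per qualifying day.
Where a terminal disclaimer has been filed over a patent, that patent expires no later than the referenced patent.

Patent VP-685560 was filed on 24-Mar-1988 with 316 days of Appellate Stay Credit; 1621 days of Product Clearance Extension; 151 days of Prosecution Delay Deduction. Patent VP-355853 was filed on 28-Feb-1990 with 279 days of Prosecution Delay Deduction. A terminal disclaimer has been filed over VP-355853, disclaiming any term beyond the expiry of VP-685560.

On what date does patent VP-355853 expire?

May 25, 2012

Natural term of VP-355853:
  Base: filing + 23 years → 28 February 2013.
  Prosecution Delay Deduction: −279 days → 25 May 2012.
Expiry of referenced patent VP-685560:
  Base: filing + 23 years → 24 March 2011.
  Appellate Stay Credit: +316 days → 3 February 2012.
  Product Clearance Extension: +1621 days → 12 July 2016.
  Prosecution Delay Deduction: −151 days → 12 February 2016.
Terminal disclaimer: VP-355853 expires on the earlier of 25 May 2012 and 12 February 2016.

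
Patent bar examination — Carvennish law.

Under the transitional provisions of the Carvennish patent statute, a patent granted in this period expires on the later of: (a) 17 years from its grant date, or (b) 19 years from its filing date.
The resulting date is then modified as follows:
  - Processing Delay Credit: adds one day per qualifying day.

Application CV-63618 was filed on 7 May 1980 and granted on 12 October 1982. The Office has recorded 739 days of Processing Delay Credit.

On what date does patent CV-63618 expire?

October 20, 2001

(a) grant + 17 years → 12 October 1999.
(b) filing + 19 years → 7 May 1999.
Later of the two: 12 October 1999.
Processing Delay Credit: +739 days → 20 October 2001.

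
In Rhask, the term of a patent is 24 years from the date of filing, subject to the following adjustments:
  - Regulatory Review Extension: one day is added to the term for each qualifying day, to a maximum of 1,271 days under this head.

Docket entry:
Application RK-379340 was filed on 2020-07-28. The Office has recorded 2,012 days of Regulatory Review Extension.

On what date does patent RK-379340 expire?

2048-01-20

Base term: filing date + 24 years → 28 July 2044.
Regulatory Review Extension: 2012 days claimed exceeds the 1271-day cap, so +1271 days → 20 January 2048.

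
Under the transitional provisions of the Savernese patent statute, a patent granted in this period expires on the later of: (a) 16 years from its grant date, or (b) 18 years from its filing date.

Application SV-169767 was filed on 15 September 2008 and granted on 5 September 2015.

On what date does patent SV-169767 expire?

(a) grant + 16 years → 5 September 2031.
(b) filing + 18 years → 15 September 2026.
Later of the two: 5 September 2031.

September 5, 2031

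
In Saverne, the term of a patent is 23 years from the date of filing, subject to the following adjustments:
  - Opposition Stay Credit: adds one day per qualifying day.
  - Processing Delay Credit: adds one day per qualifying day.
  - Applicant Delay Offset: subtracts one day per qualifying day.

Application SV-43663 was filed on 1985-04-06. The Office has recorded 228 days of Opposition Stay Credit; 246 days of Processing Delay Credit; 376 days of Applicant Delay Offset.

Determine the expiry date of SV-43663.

July 13, 2008

Base term: filing date + 23 years → 6 April 2008.
Opposition Stay Credit: +228 days → 20 November 2008.
Processing Delay Credit: +246 days → 24 July 2009.
Applicant Delay Offset: −376 days → 13 July 2008.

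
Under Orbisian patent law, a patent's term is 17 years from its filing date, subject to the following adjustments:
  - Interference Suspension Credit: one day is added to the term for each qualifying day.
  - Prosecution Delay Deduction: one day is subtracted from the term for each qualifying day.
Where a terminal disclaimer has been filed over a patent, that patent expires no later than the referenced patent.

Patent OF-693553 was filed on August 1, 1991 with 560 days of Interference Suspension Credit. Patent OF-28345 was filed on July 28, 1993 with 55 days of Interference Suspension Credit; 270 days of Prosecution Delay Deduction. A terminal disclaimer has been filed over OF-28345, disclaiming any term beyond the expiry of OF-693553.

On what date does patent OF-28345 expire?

Natural term of OF-28345:
  Base: filing + 17 years → 28 July 2010.
  Interference Suspension Credit: +55 days → 21 September 2010.
  Prosecution Delay Deduction: −270 days → 25 December 2009.
Expiry of referenced patent OF-693553:
  Base: filing + 17 years → 1 August 2008.
  Interference Suspension Credit: +560 days → 12 February 2010.
Terminal disclaimer: OF-28345 expires on the earlier of 25 December 2009 and 12 February 2010.

2009-12-25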